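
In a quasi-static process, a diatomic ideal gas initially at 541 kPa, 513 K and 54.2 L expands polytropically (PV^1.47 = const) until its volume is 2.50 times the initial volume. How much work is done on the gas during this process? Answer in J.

n = P₁V₁/(RT₁) = 541×54.2/(8.314×513) = 6.87 mol.
Polytropic n=1.47: T₂ = T₁(V₁/V₂)^(n−1) = 513×(0.400)^0.47 = 333 K; P₂ = P₁(V₁/V₂)^n = 141 kPa.
W = (P₁V₁−P₂V₂)/(n−1) = (541×54.2−141×136)/0.47 = 21800 J.
Work done on the gas = −W_by = -21800 J.

-21800 J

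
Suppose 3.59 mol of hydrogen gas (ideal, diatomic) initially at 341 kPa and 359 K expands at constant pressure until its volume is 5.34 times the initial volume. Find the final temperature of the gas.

1920 K

V₁ = nRT₁/P₁ = 3.59×8.314×359/341 = 31.4 L.
Isobaric: P stays 341 kPa; V/T = const ⇒ T₂ = 1920 K, V₂ = 168 L.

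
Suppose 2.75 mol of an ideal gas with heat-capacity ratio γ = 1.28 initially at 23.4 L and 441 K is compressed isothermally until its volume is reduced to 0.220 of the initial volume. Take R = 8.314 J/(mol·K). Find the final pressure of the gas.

P₁ = nRT₁/V₁ = 2.75×8.314×441/23.4 = 431 kPa.
Isothermal: T stays 441 K; PV = const ⇒ V₂ = 5.15 L, P₂ = 1960 kPa.

1960 kPa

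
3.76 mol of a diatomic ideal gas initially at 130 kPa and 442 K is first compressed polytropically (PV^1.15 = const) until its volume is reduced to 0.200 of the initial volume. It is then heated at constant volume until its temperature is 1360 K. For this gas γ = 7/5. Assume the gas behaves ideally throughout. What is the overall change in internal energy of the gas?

V₁ = nRT₁/P₁ = 3.76×8.314×442/130 = 106 L.
Step 1 — Polytropic n=1.15: T₂ = T₁(V₁/V₂)^(n−1) = 442×(5.00)^0.15 = 563 K; P₂ = P₁(V₁/V₂)^n = 827 kPa.
W = (P₁V₁−P₂V₂)/(n−1) = (130×106−827×21.3)/0.15 = -25200 J.
ΔU = nCvΔT = 3.76×20.8×(563−442) = 9430 J.
Q = ΔU + W = -15700 J.
State after step 1: P = 827 kPa, V = 21.3 L, T = 563 K.
Step 2 — Isochoric: V stays 21.3 L; P/T = const ⇒ T₂ = 1360 K, P₂ = 2000 kPa.
W = 0 (no volume change).
ΔU = nCvΔT = 3.76×20.8×(1360−563) = 62300 J.
Q = ΔU = 62300 J.
Net over both steps: W = -25200 J, Q = 46600 J, ΔU = 71700 J.

71700 J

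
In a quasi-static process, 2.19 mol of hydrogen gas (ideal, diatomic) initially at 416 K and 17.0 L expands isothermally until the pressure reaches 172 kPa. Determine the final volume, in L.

44.0 L

P₁ = nRT₁/V₁ = 2.19×8.314×416/17.0 = 446 kPa.
Isothermal: T stays 416 K; PV = const ⇒ V₂ = 44.0 L, P₂ = 172 kPa.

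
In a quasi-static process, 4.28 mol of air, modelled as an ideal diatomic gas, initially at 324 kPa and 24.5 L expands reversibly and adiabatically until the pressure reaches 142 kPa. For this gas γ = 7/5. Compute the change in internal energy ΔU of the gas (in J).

-4170 J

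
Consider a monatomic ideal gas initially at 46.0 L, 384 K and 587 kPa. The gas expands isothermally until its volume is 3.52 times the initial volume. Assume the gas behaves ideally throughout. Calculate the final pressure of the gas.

167 kPa

Isothermal: T stays 384 K; PV = const ⇒ V₂ = 162 L, P₂ = 167 kPa.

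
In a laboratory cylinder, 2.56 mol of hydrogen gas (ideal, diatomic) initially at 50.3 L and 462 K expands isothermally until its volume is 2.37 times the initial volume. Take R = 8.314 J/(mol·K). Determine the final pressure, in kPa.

P₁ = nRT₁/V₁ = 2.56×8.314×462/50.3 = 195 kPa.
Isothermal: T stays 462 K; PV = const ⇒ V₂ = 119 L, P₂ = 82.5 kPa.

82.5 kPa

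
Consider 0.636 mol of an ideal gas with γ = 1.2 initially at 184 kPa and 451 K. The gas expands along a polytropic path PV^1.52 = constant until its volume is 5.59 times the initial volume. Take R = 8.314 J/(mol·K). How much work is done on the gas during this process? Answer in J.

-2710 J

V₁ = nRT₁/P₁ = 0.636×8.314×451/184 = 13.0 L.
Polytropic n=1.52: T₂ = T₁(V₁/V₂)^(n−1) = 451×(0.179)^0.52 = 184 K; P₂ = P₁(V₁/V₂)^n = 13.5 kPa.
W = (P₁V₁−P₂V₂)/(n−1) = (184×13.0−13.5×72.4)/0.52 = 2710 J.
Work done on the gas = −W_by = -2710 J.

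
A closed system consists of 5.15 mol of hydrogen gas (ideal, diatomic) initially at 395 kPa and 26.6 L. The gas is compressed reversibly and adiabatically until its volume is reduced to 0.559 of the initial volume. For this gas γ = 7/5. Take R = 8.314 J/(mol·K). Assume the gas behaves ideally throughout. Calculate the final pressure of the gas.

892 kPa

T₁ = P₁V₁/(nR) = 395×26.6/(5.15×8.314) = 245 K.
Adiabatic: TV^(γ−1) = const ⇒ T₂ = 245×(1.79)^0.400 = 310 K; PV^γ = const ⇒ P₂ = 892 kPa.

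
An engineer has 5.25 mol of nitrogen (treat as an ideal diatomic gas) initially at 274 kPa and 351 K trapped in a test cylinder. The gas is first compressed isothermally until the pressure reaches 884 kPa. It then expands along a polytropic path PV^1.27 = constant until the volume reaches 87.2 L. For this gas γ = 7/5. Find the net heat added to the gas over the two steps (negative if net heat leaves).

-11400 J

V₁ = nRT₁/P₁ = 5.25×8.314×351/274 = 55.9 L.
Step 1 — Isothermal: T stays 351 K; PV = const ⇒ V₂ = 17.3 L, P₂ = 884 kPa.
ΔU = 0 (ideal gas, T constant).
W = nRT ln(V₂/V₁) = 5.25×8.314×351×ln(0.310) = -17900 J.
Q = ΔU + W = -17900 J.
State after step 1: P = 884 kPa, V = 17.3 L, T = 351 K.
Step 2 — Polytropic n=1.27: T₂ = T₁(V₁/V₂)^(n−1) = 351×(0.199)^0.27 = 227 K; P₂ = P₁(V₁/V₂)^n = 114 kPa.
W = (P₁V₁−P₂V₂)/(n−1) = (884×17.3−114×87.2)/0.27 = 20100 J.
ΔU = nCvΔT = 5.25×20.8×(227−351) = -13500 J.
Q = ΔU + W = 6520 J.
Net over both steps: W = 2120 J, Q = -11400 J, ΔU = -13500 J.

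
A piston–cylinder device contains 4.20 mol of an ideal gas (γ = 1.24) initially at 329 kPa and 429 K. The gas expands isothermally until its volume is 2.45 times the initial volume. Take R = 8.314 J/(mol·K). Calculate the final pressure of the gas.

134 kPa

V₁ = nRT₁/P₁ = 4.20×8.314×429/329 = 45.5 L.
Isothermal: T stays 429 K; PV = const ⇒ V₂ = 112 L, P₂ = 134 kPa.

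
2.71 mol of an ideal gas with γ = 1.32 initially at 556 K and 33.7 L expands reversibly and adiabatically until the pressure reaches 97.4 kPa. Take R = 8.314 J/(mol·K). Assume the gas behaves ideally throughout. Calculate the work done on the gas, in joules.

P₁ = nRT₁/V₁ = 2.71×8.314×556/33.7 = 372 kPa.
Adiabatic: T₂/T₁ = (P₂/P₁)^((γ−1)/γ) ⇒ T₂ = 556×(0.262)^0.242 = 402 K; V₂ = 93.0 L.
ΔU = nCvΔT = 2.71×26.0×(402−556) = -10900 J.
Q = 0 for an adiabatic process, so W = −ΔU = 10900 J.
Work done on the gas = −W_by = -10900 J.

-10900 J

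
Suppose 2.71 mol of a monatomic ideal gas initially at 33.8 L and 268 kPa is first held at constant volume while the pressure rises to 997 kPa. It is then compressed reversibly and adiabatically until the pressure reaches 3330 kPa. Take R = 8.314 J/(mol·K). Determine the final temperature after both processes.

T₁ = P₁V₁/(nR) = 268×33.8/(2.71×8.314) = 402 K.
Step 1 — Isochoric: V stays 33.8 L; P/T = const ⇒ T₂ = 1500 K, P₂ = 997 kPa.
W = 0 (no volume change).
ΔU = nCvΔT = 2.71×12.5×(1500−402) = 37000 J.
Q = ΔU = 37000 J.
State after step 1: P = 997 kPa, V = 33.8 L, T = 1500 K.
Step 2 — Adiabatic: T₂/T₁ = (P₂/P₁)^((γ−1)/γ) ⇒ T₂ = 1500×(3.34)^0.400 = 2420 K; V₂ = 16.4 L.
ΔU = nCvΔT = 2.71×12.5×(2420−1500) = 31300 J.
Q = 0 for an adiabatic process, so W = −ΔU = -31300 J.
Net over both steps: W = -31300 J, Q = 37000 J, ΔU = 68300 J.

2420 K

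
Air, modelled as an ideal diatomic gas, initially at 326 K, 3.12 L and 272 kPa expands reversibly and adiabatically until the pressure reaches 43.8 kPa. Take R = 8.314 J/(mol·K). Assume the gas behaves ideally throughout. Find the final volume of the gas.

Adiabatic: T₂/T₁ = (P₂/P₁)^((γ−1)/γ) ⇒ T₂ = 326×(0.161)^0.286 = 193 K; V₂ = 11.5 L.

11.5 L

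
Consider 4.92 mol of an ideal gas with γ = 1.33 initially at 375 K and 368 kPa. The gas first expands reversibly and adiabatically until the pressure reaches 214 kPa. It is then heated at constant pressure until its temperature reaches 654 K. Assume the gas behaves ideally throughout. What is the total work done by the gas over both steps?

19200 J

V₁ = nRT₁/P₁ = 4.92×8.314×375/368 = 41.7 L.
Step 1 — Adiabatic: T₂/T₁ = (P₂/P₁)^((γ−1)/γ) ⇒ T₂ = 375×(0.582)^0.248 = 328 K; V₂ = 62.7 L.
ΔU = nCvΔT = 4.92×25.2×(328−375) = -5850 J.
Q = 0 for an adiabatic process, so W = −ΔU = 5850 J.
State after step 1: P = 214 kPa, V = 62.7 L, T = 328 K.
Step 2 — Isobaric: P stays 214 kPa; V/T = const ⇒ T₂ = 654 K, V₂ = 125 L.
W = PΔV = 214×(125−62.7) kPa·L = 13300 J.
ΔU = nCvΔT = 4.92×25.2×(654−328) = 40400 J.
Q = ΔU + W = nCpΔT = 53800 J.
Net over both steps: W = 19200 J, Q = 53800 J, ΔU = 34600 J.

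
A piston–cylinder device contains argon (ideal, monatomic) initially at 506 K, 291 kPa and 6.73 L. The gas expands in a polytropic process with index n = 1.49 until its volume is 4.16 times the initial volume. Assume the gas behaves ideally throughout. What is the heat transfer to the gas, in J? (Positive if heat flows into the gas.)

532 J

n = P₁V₁/(RT₁) = 291×6.73/(8.314×506) = 0.466 mol.
Polytropic n=1.49: T₂ = T₁(V₁/V₂)^(n−1) = 506×(0.240)^0.49 = 252 K; P₂ = P₁(V₁/V₂)^n = 34.8 kPa.
W = (P₁V₁−P₂V₂)/(n−1) = (291×6.73−34.8×28.0)/0.49 = 2010 J.
ΔU = nCvΔT = 0.466×12.5×(252−506) = -1480 J.
Q = ΔU + W = 532 J.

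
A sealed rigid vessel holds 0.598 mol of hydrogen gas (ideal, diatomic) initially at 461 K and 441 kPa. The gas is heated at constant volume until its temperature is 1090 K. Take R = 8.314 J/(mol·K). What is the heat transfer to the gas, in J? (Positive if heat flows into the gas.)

7820 J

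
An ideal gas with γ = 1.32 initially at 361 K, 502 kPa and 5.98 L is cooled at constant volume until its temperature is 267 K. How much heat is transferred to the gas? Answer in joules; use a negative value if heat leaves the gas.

n = P₁V₁/(RT₁) = 502×5.98/(8.314×361) = 1.00 mol.
Isochoric: V stays 5.98 L; P/T = const ⇒ T₂ = 267 K, P₂ = 371 kPa.
W = 0 (no volume change).
ΔU = nCvΔT = 1.00×26.0×(267−361) = -2440 J.
Q = ΔU = -2440 J.

-2440 J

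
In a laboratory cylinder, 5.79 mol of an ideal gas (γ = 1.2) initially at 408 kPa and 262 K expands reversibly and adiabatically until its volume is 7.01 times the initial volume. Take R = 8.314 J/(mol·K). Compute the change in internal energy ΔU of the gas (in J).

-20300 J

V₁ = nRT₁/P₁ = 5.79×8.314×262/408 = 30.9 L.
Adiabatic: TV^(γ−1) = const ⇒ T₂ = 262×(0.143)^0.200 = 177 K; PV^γ = const ⇒ P₂ = 39.4 kPa.
For an ideal gas ΔU = nCvΔT with Cv = R/(γ−1) = 41.6 J/(mol·K).
ΔU = 5.79×41.6×(177−262) = -20300 J.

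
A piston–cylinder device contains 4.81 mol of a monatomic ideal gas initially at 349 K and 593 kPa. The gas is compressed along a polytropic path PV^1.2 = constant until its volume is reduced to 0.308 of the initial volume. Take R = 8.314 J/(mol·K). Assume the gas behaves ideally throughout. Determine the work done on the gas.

18500 J

V₁ = nRT₁/P₁ = 4.81×8.314×349/593 = 23.5 L.
Polytropic n=1.2: T₂ = T₁(V₁/V₂)^(n−1) = 349×(3.25)^0.20 = 442 K; P₂ = P₁(V₁/V₂)^n = 2440 kPa.
W = (P₁V₁−P₂V₂)/(n−1) = (593×23.5−2440×7.25)/0.20 = -18500 J.
Work done on the gas = −W_by = 18500 J.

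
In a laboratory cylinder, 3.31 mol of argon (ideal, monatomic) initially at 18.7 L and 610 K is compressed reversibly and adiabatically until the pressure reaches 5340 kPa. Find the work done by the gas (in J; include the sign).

-26200 J

P₁ = nRT₁/V₁ = 3.31×8.314×610/18.7 = 898 kPa.
Adiabatic: T₂/T₁ = (P₂/P₁)^((γ−1)/γ) ⇒ T₂ = 610×(5.95)^0.400 = 1240 K; V₂ = 6.41 L.
ΔU = nCvΔT = 3.31×12.5×(1240−610) = 26200 J.
Q = 0 for an adiabatic process, so W = −ΔU = -26200 J.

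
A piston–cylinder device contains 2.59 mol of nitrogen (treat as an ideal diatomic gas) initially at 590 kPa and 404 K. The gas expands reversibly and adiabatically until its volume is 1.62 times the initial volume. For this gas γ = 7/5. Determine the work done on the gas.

-3820 J

V₁ = nRT₁/P₁ = 2.59×8.314×404/590 = 14.7 L.
Adiabatic: TV^(γ−1) = const ⇒ T₂ = 404×(0.617)^0.400 = 333 K; PV^γ = const ⇒ P₂ = 300 kPa.
ΔU = nCvΔT = 2.59×20.8×(333−404) = -3820 J.
Q = 0 for an adiabatic process, so W = −ΔU = 3820 J.
Work done on the gas = −W_by = -3820 J.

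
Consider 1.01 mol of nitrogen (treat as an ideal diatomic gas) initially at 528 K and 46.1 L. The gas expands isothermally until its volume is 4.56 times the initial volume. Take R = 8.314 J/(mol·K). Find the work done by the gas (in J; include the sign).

6730 J

P₁ = nRT₁/V₁ = 1.01×8.314×528/46.1 = 96.2 kPa.
Isothermal: T stays 528 K; PV = const ⇒ V₂ = 210 L, P₂ = 21.1 kPa.
W = nRT ln(V₂/V₁) = 1.01×8.314×528×ln(4.56) = 6730 J.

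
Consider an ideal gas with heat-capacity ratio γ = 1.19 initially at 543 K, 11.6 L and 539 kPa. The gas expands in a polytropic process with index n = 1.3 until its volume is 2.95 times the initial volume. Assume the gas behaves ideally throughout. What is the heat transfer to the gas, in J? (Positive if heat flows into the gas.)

-3340 J

n = P₁V₁/(RT₁) = 539×11.6/(8.314×543) = 1.38 mol.
Polytropic n=1.3: T₂ = T₁(V₁/V₂)^(n−1) = 543×(0.339)^0.30 = 393 K; P₂ = P₁(V₁/V₂)^n = 132 kPa.
W = (P₁V₁−P₂V₂)/(n−1) = (539×11.6−132×34.2)/0.30 = 5780 J.
ΔU = nCvΔT = 1.38×43.8×(393−543) = -9120 J.
Q = ΔU + W = -3340 J.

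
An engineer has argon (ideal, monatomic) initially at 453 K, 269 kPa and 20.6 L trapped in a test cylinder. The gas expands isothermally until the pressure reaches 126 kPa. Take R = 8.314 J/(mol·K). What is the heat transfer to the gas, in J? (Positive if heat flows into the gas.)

4200 J

n = P₁V₁/(RT₁) = 269×20.6/(8.314×453) = 1.47 mol.
Isothermal: T stays 453 K; PV = const ⇒ V₂ = 44.0 L, P₂ = 126 kPa.
ΔU = 0 (ideal gas, T constant).
W = nRT ln(V₂/V₁) = 1.47×8.314×453×ln(2.13) = 4200 J.
Q = ΔU + W = 4200 J.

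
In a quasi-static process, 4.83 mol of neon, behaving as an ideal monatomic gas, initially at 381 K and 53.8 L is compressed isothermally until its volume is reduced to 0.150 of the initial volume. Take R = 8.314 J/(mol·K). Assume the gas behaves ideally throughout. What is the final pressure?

1900 kPa

P₁ = nRT₁/V₁ = 4.83×8.314×381/53.8 = 284 kPa.
Isothermal: T stays 381 K; PV = const ⇒ V₂ = 8.07 L, P₂ = 1900 kPa.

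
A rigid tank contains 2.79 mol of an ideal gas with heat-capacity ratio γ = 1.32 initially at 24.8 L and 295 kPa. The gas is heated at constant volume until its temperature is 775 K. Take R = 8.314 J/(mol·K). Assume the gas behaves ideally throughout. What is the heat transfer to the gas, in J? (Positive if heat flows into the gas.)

T₁ = P₁V₁/(nR) = 295×24.8/(2.79×8.314) = 315 K.
Isochoric: V stays 24.8 L; P/T = const ⇒ T₂ = 775 K, P₂ = 725 kPa.
W = 0 (no volume change).
ΔU = nCvΔT = 2.79×26.0×(775−315) = 33300 J.
Q = ΔU = 33300 J.

33300 J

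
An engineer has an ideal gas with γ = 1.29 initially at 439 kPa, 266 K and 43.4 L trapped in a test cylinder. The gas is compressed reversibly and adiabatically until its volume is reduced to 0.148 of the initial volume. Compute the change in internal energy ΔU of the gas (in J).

n = P₁V₁/(RT₁) = 439×43.4/(8.314×266) = 8.62 mol.
Adiabatic: TV^(γ−1) = const ⇒ T₂ = 266×(6.76)^0.290 = 463 K; PV^γ = const ⇒ P₂ = 5160 kPa.
For an ideal gas ΔU = nCvΔT with Cv = R/(γ−1) = 28.7 J/(mol·K).
ΔU = 8.62×28.7×(463−266) = 48600 J.

48600 J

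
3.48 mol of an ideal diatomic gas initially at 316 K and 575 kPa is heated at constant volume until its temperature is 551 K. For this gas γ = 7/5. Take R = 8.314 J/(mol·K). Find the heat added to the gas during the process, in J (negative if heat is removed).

17000 J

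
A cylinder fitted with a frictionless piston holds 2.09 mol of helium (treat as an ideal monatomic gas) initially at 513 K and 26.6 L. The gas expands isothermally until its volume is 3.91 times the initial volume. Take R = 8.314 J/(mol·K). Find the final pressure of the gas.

P₁ = nRT₁/V₁ = 2.09×8.314×513/26.6 = 335 kPa.
Isothermal: T stays 513 K; PV = const ⇒ V₂ = 104 L, P₂ = 85.7 kPa.

85.7 kPa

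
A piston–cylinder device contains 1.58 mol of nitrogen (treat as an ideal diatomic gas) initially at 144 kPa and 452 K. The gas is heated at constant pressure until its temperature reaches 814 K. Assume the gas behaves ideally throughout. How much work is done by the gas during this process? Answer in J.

V₁ = nRT₁/P₁ = 1.58×8.314×452/144 = 41.2 L.
Isobaric: P stays 144 kPa; V/T = const ⇒ T₂ = 814 K, V₂ = 74.3 L.
W = PΔV = 144×(74.3−41.2) kPa·L = 4760 J.

4760 J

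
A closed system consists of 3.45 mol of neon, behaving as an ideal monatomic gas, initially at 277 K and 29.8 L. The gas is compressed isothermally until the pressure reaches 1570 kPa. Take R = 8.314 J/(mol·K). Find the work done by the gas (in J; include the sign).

-14100 J

P₁ = nRT₁/V₁ = 3.45×8.314×277/29.8 = 267 kPa.
Isothermal: T stays 277 K; PV = const ⇒ V₂ = 5.06 L, P₂ = 1570 kPa.
W = nRT ln(V₂/V₁) = 3.45×8.314×277×ln(0.170) = -14100 J.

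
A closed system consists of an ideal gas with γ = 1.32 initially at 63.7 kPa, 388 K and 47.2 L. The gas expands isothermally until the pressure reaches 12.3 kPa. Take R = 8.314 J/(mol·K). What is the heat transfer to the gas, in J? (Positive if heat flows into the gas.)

4940 J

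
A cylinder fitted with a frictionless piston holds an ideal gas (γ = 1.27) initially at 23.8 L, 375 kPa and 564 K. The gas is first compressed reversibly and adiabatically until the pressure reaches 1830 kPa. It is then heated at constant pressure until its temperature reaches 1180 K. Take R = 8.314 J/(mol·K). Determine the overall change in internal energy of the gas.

n = P₁V₁/(RT₁) = 375×23.8/(8.314×564) = 1.90 mol.
Step 1 — Adiabatic: T₂/T₁ = (P₂/P₁)^((γ−1)/γ) ⇒ T₂ = 564×(4.88)^0.213 = 790 K; V₂ = 6.83 L.
ΔU = nCvΔT = 1.90×30.8×(790−564) = 13200 J.
Q = 0 for an adiabatic process, so W = −ΔU = -13200 J.
State after step 1: P = 1830 kPa, V = 6.83 L, T = 790 K.
Step 2 — Isobaric: P stays 1830 kPa; V/T = const ⇒ T₂ = 1180 K, V₂ = 10.2 L.
W = PΔV = 1830×(10.2−6.83) kPa·L = 6170 J.
ΔU = nCvΔT = 1.90×30.8×(1180−790) = 22900 J.
Q = ΔU + W = nCpΔT = 29000 J.
Net over both steps: W = -7080 J, Q = 29000 J, ΔU = 36100 J.

36100 J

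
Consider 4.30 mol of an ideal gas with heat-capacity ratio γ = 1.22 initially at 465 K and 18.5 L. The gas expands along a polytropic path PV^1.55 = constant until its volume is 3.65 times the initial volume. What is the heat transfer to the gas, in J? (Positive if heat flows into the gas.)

-23100 J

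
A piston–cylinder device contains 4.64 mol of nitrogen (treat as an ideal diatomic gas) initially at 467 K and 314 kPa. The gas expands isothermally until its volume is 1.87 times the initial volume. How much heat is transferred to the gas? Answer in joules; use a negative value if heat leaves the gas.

V₁ = nRT₁/P₁ = 4.64×8.314×467/314 = 57.4 L.
Isothermal: T stays 467 K; PV = const ⇒ V₂ = 107 L, P₂ = 168 kPa.
ΔU = 0 (ideal gas, T constant).
W = nRT ln(V₂/V₁) = 4.64×8.314×467×ln(1.87) = 11300 J.
Q = ΔU + W = 11300 J.

11300 J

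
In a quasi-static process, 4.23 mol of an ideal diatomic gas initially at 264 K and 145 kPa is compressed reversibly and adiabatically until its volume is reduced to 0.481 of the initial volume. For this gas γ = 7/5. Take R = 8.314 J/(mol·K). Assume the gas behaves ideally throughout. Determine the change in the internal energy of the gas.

7890 J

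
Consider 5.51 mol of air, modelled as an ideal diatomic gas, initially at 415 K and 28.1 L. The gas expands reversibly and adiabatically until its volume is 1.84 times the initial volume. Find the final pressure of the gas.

288 kPa

P₁ = nRT₁/V₁ = 5.51×8.314×415/28.1 = 677 kPa.
Adiabatic: TV^(γ−1) = const ⇒ T₂ = 415×(0.543)^0.400 = 325 K; PV^γ = const ⇒ P₂ = 288 kPa.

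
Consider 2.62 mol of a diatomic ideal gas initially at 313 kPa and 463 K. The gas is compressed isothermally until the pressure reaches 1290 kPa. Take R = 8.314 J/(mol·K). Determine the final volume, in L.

7.82 L

V₁ = nRT₁/P₁ = 2.62×8.314×463/313 = 32.2 L.
Isothermal: T stays 463 K; PV = const ⇒ V₂ = 7.82 L, P₂ = 1290 kPa.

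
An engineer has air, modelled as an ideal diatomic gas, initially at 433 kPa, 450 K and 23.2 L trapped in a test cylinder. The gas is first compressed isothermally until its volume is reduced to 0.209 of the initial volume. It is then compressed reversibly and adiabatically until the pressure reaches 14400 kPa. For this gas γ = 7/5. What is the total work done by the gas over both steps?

n = P₁V₁/(RT₁) = 433×23.2/(8.314×450) = 2.69 mol.
Step 1 — Isothermal: T stays 450 K; PV = const ⇒ V₂ = 4.85 L, P₂ = 2070 kPa.
ΔU = 0 (ideal gas, T constant).
W = nRT ln(V₂/V₁) = 2.69×8.314×450×ln(0.209) = -15700 J.
Q = ΔU + W = -15700 J.
State after step 1: P = 2070 kPa, V = 4.85 L, T = 450 K.
Step 2 — Adiabatic: T₂/T₁ = (P₂/P₁)^((γ−1)/γ) ⇒ T₂ = 450×(6.95)^0.286 = 783 K; V₂ = 1.21 L.
ΔU = nCvΔT = 2.69×20.8×(783−450) = 18600 J.
Q = 0 for an adiabatic process, so W = −ΔU = -18600 J.
Net over both steps: W = -34300 J, Q = -15700 J, ΔU = 18600 J.

-34300 J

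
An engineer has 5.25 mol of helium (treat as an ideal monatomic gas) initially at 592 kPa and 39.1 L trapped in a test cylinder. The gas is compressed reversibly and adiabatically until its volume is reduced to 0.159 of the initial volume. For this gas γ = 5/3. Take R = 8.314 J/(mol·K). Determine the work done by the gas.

T₁ = P₁V₁/(nR) = 592×39.1/(5.25×8.314) = 530 K.
Adiabatic: TV^(γ−1) = const ⇒ T₂ = 530×(6.29)^0.667 = 1810 K; PV^γ = const ⇒ P₂ = 12700 kPa.
ΔU = nCvΔT = 5.25×12.5×(1810−530) = 83600 J.
Q = 0 for an adiabatic process, so W = −ΔU = -83600 J.

-83600 J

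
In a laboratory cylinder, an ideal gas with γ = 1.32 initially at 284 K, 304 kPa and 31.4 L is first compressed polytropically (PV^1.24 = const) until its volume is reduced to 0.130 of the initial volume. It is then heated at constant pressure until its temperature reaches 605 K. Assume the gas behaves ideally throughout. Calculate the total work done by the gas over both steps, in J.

-20400 J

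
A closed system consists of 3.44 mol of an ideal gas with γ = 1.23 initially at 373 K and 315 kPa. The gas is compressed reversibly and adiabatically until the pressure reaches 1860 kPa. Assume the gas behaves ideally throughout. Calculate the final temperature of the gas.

520 K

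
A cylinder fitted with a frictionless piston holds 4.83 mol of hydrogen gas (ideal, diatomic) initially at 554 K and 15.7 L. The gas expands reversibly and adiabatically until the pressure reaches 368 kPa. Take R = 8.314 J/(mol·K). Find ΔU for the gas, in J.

-17800 J

P₁ = nRT₁/V₁ = 4.83×8.314×554/15.7 = 1420 kPa.
Adiabatic: T₂/T₁ = (P₂/P₁)^((γ−1)/γ) ⇒ T₂ = 554×(0.260)^0.286 = 377 K; V₂ = 41.1 L.
For an ideal gas ΔU = nCvΔT with Cv = (5/2)R = 20.8 J/(mol·K).
ΔU = 4.83×20.8×(377−554) = -17800 J.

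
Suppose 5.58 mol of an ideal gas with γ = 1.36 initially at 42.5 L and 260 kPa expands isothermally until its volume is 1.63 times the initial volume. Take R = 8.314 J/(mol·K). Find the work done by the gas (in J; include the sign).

T₁ = P₁V₁/(nR) = 260×42.5/(5.58×8.314) = 238 K.
Isothermal: T stays 238 K; PV = const ⇒ V₂ = 69.3 L, P₂ = 160 kPa.
W = nRT ln(V₂/V₁) = 5.58×8.314×238×ln(1.63) = 5400 J.

5400 J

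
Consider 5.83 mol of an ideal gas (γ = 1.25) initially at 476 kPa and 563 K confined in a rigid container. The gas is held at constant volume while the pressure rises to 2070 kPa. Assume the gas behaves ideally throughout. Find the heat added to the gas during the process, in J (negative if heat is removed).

366000 J

V₁ = nRT₁/P₁ = 5.83×8.314×563/476 = 57.3 L.
Isochoric: V stays 57.3 L; P/T = const ⇒ T₂ = 2450 K, P₂ = 2070 kPa.
W = 0 (no volume change).
ΔU = nCvΔT = 5.83×33.3×(2450−563) = 366000 J.
Q = ΔU = 366000 J.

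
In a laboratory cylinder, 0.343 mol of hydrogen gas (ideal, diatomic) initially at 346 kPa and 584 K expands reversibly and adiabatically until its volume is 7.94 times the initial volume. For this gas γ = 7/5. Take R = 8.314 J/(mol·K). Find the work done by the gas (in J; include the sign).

V₁ = nRT₁/P₁ = 0.343×8.314×584/346 = 4.81 L.
Adiabatic: TV^(γ−1) = const ⇒ T₂ = 584×(0.126)^0.400 = 255 K; PV^γ = const ⇒ P₂ = 19.0 kPa.
ΔU = nCvΔT = 0.343×20.8×(255−584) = -2350 J.
Q = 0 for an adiabatic process, so W = −ΔU = 2350 J.

2350 J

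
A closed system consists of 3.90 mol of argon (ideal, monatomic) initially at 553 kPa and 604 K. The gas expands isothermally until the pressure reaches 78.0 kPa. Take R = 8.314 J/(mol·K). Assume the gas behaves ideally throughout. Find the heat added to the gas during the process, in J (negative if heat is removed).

V₁ = nRT₁/P₁ = 3.90×8.314×604/553 = 35.4 L.
Isothermal: T stays 604 K; PV = const ⇒ V₂ = 251 L, P₂ = 78.0 kPa.
ΔU = 0 (ideal gas, T constant).
W = nRT ln(V₂/V₁) = 3.90×8.314×604×ln(7.09) = 38400 J.
Q = ΔU + W = 38400 J.

38400 J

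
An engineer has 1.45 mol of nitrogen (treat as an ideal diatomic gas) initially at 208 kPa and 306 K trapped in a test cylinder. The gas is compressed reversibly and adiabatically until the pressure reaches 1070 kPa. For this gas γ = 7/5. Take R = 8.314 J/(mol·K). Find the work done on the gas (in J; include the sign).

V₁ = nRT₁/P₁ = 1.45×8.314×306/208 = 17.7 L.
Adiabatic: T₂/T₁ = (P₂/P₁)^((γ−1)/γ) ⇒ T₂ = 306×(5.14)^0.286 = 489 K; V₂ = 5.50 L.
ΔU = nCvΔT = 1.45×20.8×(489−306) = 5500 J.
Q = 0 for an adiabatic process, so W = −ΔU = -5500 J.
Work done on the gas = −W_by = 5500 J.

5500 J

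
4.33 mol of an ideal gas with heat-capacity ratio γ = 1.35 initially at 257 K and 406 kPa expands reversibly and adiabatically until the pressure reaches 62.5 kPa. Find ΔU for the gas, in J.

-10200 J

V₁ = nRT₁/P₁ = 4.33×8.314×257/406 = 22.8 L.
Adiabatic: T₂/T₁ = (P₂/P₁)^((γ−1)/γ) ⇒ T₂ = 257×(0.154)^0.259 = 158 K; V₂ = 91.1 L.
For an ideal gas ΔU = nCvΔT with Cv = R/(γ−1) = 23.8 J/(mol·K).
ΔU = 4.33×23.8×(158−257) = -10200 J.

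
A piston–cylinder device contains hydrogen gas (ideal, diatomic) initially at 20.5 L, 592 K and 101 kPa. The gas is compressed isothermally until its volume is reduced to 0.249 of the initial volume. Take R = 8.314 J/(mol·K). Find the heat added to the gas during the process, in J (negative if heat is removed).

-2880 J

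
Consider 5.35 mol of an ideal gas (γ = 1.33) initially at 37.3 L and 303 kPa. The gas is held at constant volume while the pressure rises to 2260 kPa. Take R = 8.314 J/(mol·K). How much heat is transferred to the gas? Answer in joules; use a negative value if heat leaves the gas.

T₁ = P₁V₁/(nR) = 303×37.3/(5.35×8.314) = 254 K.
Isochoric: V stays 37.3 L; P/T = const ⇒ T₂ = 1900 K, P₂ = 2260 kPa.
W = 0 (no volume change).
ΔU = nCvΔT = 5.35×25.2×(1900−254) = 221000 J.
Q = ΔU = 221000 J.

221000 J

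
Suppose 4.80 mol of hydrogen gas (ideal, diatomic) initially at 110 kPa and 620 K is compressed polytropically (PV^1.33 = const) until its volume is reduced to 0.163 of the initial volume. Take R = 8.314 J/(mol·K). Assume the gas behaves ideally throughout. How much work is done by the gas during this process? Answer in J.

V₁ = nRT₁/P₁ = 4.80×8.314×620/110 = 225 L.
Polytropic n=1.33: T₂ = T₁(V₁/V₂)^(n−1) = 620×(6.13)^0.33 = 1130 K; P₂ = P₁(V₁/V₂)^n = 1230 kPa.
W = (P₁V₁−P₂V₂)/(n−1) = (110×225−1230×36.7)/0.33 = -61500 J.

-61500 J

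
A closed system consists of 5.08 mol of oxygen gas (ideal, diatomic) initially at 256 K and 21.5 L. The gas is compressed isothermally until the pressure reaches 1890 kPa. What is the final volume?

P₁ = nRT₁/V₁ = 5.08×8.314×256/21.5 = 503 kPa.
Isothermal: T stays 256 K; PV = const ⇒ V₂ = 5.72 L, P₂ = 1890 kPa.

5.72 L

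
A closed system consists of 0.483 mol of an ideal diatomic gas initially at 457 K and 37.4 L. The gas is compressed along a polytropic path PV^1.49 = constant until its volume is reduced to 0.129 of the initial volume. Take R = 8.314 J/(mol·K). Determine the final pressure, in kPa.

P₁ = nRT₁/V₁ = 0.483×8.314×457/37.4 = 49.1 kPa.
Polytropic n=1.49: T₂ = T₁(V₁/V₂)^(n−1) = 457×(7.75)^0.49 = 1250 K; P₂ = P₁(V₁/V₂)^n = 1040 kPa.

1040 kPa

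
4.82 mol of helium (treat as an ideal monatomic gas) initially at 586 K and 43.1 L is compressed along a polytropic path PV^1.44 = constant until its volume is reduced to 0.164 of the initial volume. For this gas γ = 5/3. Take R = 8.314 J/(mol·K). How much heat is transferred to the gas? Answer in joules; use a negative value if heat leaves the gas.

-22100 J

P₁ = nRT₁/V₁ = 4.82×8.314×586/43.1 = 545 kPa.
Polytropic n=1.44: T₂ = T₁(V₁/V₂)^(n−1) = 586×(6.10)^0.44 = 1300 K; P₂ = P₁(V₁/V₂)^n = 7360 kPa.
W = (P₁V₁−P₂V₂)/(n−1) = (545×43.1−7360×7.07)/0.44 = -64900 J.
ΔU = nCvΔT = 4.82×12.5×(1300−586) = 42800 J.
Q = ΔU + W = -22100 J.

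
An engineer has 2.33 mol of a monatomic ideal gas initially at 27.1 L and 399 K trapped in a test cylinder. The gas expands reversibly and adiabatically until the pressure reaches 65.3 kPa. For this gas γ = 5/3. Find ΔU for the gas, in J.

-5170 J

P₁ = nRT₁/V₁ = 2.33×8.314×399/27.1 = 285 kPa.
Adiabatic: T₂/T₁ = (P₂/P₁)^((γ−1)/γ) ⇒ T₂ = 399×(0.229)^0.400 = 221 K; V₂ = 65.6 L.
For an ideal gas ΔU = nCvΔT with Cv = (3/2)R = 12.5 J/(mol·K).
ΔU = 2.33×12.5×(221−399) = -5170 J.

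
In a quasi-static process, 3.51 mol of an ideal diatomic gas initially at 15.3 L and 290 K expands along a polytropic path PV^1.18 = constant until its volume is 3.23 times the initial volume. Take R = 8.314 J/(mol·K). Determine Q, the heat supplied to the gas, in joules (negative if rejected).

4920 J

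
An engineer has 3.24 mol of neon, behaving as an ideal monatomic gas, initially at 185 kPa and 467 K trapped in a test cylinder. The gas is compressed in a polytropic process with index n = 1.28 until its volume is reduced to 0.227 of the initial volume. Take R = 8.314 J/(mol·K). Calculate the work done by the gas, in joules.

-23100 J

V₁ = nRT₁/P₁ = 3.24×8.314×467/185 = 68.0 L.
Polytropic n=1.28: T₂ = T₁(V₁/V₂)^(n−1) = 467×(4.41)^0.28 = 707 K; P₂ = P₁(V₁/V₂)^n = 1230 kPa.
W = (P₁V₁−P₂V₂)/(n−1) = (185×68.0−1230×15.4)/0.28 = -23100 J.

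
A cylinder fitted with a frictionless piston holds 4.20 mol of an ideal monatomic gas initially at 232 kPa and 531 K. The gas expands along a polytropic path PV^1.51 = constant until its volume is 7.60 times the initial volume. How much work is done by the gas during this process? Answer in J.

V₁ = nRT₁/P₁ = 4.20×8.314×531/232 = 79.9 L.
Polytropic n=1.51: T₂ = T₁(V₁/V₂)^(n−1) = 531×(0.132)^0.51 = 189 K; P₂ = P₁(V₁/V₂)^n = 10.9 kPa.
W = (P₁V₁−P₂V₂)/(n−1) = (232×79.9−10.9×607)/0.51 = 23400 J.

23400 J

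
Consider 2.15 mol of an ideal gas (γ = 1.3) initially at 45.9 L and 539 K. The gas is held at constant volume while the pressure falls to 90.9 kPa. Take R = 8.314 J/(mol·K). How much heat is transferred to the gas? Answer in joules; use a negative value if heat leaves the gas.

-18200 J

P₁ = nRT₁/V₁ = 2.15×8.314×539/45.9 = 210 kPa.
Isochoric: V stays 45.9 L; P/T = const ⇒ T₂ = 233 K, P₂ = 90.9 kPa.
W = 0 (no volume change).
ΔU = nCvΔT = 2.15×27.7×(233−539) = -18200 J.
Q = ΔU = -18200 J.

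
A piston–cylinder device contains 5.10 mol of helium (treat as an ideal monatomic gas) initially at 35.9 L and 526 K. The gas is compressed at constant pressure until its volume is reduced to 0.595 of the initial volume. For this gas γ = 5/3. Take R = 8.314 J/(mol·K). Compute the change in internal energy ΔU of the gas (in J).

-13500 J

P₁ = nRT₁/V₁ = 5.10×8.314×526/35.9 = 621 kPa.
Isobaric: P stays 621 kPa; V/T = const ⇒ T₂ = 313 K, V₂ = 21.4 L.
For an ideal gas ΔU = nCvΔT with Cv = (3/2)R = 12.5 J/(mol·K).
ΔU = 5.10×12.5×(313−526) = -13500 J.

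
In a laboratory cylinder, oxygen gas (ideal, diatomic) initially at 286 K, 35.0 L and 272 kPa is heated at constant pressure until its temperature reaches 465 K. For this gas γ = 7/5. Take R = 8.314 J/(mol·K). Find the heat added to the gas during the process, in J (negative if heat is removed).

20900 J

n = P₁V₁/(RT₁) = 272×35.0/(8.314×286) = 4.00 mol.
Isobaric: P stays 272 kPa; V/T = const ⇒ T₂ = 465 K, V₂ = 56.9 L.
W = PΔV = 272×(56.9−35.0) kPa·L = 5960 J.
ΔU = nCvΔT = 4.00×20.8×(465−286) = 14900 J.
Q = ΔU + W = nCpΔT = 20900 J.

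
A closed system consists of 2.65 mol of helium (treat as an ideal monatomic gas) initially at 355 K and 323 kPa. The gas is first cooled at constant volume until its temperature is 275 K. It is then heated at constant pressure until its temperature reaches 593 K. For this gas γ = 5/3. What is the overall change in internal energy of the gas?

V₁ = nRT₁/P₁ = 2.65×8.314×355/323 = 24.2 L.
Step 1 — Isochoric: V stays 24.2 L; P/T = const ⇒ T₂ = 275 K, P₂ = 250 kPa.
W = 0 (no volume change).
ΔU = nCvΔT = 2.65×12.5×(275−355) = -2640 J.
Q = ΔU = -2640 J.
State after step 1: P = 250 kPa, V = 24.2 L, T = 275 K.
Step 2 — Isobaric: P stays 250 kPa; V/T = const ⇒ T₂ = 593 K, V₂ = 52.2 L.
W = PΔV = 250×(52.2−24.2) kPa·L = 7010 J.
ΔU = nCvΔT = 2.65×12.5×(593−275) = 10500 J.
Q = ΔU + W = nCpΔT = 17500 J.
Net over both steps: W = 7010 J, Q = 14900 J, ΔU = 7870 J.

7870 J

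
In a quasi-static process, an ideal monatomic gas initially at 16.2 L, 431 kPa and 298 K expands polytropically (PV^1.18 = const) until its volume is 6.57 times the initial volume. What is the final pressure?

46.7 kPa

Polytropic n=1.18: T₂ = T₁(V₁/V₂)^(n−1) = 298×(0.152)^0.18 = 212 K; P₂ = P₁(V₁/V₂)^n = 46.7 kPa.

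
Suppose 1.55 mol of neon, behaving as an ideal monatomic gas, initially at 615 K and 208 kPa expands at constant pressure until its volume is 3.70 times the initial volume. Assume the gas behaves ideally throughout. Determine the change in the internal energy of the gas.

32100 J

V₁ = nRT₁/P₁ = 1.55×8.314×615/208 = 38.1 L.
Isobaric: P stays 208 kPa; V/T = const ⇒ T₂ = 2280 K, V₂ = 141 L.
For an ideal gas ΔU = nCvΔT with Cv = (3/2)R = 12.5 J/(mol·K).
ΔU = 1.55×12.5×(2280−615) = 32100 J.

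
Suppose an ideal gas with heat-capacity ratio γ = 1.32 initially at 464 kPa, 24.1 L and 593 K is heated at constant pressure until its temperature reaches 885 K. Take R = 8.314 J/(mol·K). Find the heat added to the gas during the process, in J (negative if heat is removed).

n = P₁V₁/(RT₁) = 464×24.1/(8.314×593) = 2.27 mol.
Isobaric: P stays 464 kPa; V/T = const ⇒ T₂ = 885 K, V₂ = 36.0 L.
W = PΔV = 464×(36.0−24.1) kPa·L = 5510 J.
ΔU = nCvΔT = 2.27×26.0×(885−593) = 17200 J.
Q = ΔU + W = nCpΔT = 22700 J.

22700 J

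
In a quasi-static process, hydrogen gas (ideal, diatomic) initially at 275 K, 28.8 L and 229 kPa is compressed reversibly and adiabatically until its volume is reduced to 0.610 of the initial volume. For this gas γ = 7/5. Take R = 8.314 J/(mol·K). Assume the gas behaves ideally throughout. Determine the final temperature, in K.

Adiabatic: TV^(γ−1) = const ⇒ T₂ = 275×(1.64)^0.400 = 335 K; PV^γ = const ⇒ P₂ = 457 kPa.

335 K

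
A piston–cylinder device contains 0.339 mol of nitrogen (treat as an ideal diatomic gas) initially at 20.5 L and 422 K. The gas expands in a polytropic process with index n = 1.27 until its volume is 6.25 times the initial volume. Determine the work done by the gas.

1720 J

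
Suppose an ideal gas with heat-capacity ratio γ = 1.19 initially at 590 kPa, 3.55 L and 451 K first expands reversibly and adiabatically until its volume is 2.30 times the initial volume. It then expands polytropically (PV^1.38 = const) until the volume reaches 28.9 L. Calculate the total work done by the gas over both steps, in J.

3410 J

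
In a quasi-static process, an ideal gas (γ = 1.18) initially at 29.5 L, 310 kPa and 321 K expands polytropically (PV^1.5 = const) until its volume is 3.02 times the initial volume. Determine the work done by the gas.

7770 J

n = P₁V₁/(RT₁) = 310×29.5/(8.314×321) = 3.43 mol.
Polytropic n=1.5: T₂ = T₁(V₁/V₂)^(n−1) = 321×(0.331)^0.50 = 185 K; P₂ = P₁(V₁/V₂)^n = 59.1 kPa.
W = (P₁V₁−P₂V₂)/(n−1) = (310×29.5−59.1×89.1)/0.50 = 7770 J.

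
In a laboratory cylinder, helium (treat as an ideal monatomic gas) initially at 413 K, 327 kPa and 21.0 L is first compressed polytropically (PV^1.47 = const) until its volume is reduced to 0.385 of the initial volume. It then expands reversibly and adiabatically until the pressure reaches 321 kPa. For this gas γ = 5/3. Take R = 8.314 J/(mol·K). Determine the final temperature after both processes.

366 K

n = P₁V₁/(RT₁) = 327×21.0/(8.314×413) = 2.00 mol.
Step 1 — Polytropic n=1.47: T₂ = T₁(V₁/V₂)^(n−1) = 413×(2.60)^0.47 = 647 K; P₂ = P₁(V₁/V₂)^n = 1330 kPa.
W = (P₁V₁−P₂V₂)/(n−1) = (327×21.0−1330×8.09)/0.47 = -8270 J.
ΔU = nCvΔT = 2.00×12.5×(647−413) = 5830 J.
Q = ΔU + W = -2440 J.
State after step 1: P = 1330 kPa, V = 8.09 L, T = 647 K.
Step 2 — Adiabatic: T₂/T₁ = (P₂/P₁)^((γ−1)/γ) ⇒ T₂ = 647×(0.241)^0.400 = 366 K; V₂ = 19.0 L.
ΔU = nCvΔT = 2.00×12.5×(366−647) = -7000 J.
Q = 0 for an adiabatic process, so W = −ΔU = 7000 J.
Net over both steps: W = -1280 J, Q = -2440 J, ΔU = -1170 J.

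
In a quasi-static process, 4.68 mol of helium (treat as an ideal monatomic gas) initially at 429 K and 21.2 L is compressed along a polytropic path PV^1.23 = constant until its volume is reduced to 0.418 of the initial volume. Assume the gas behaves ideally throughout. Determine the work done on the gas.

P₁ = nRT₁/V₁ = 4.68×8.314×429/21.2 = 787 kPa.
Polytropic n=1.23: T₂ = T₁(V₁/V₂)^(n−1) = 429×(2.39)^0.23 = 524 K; P₂ = P₁(V₁/V₂)^n = 2300 kPa.
W = (P₁V₁−P₂V₂)/(n−1) = (787×21.2−2300×8.86)/0.23 = -16100 J.
Work done on the gas = −W_by = 16100 J.

16100 J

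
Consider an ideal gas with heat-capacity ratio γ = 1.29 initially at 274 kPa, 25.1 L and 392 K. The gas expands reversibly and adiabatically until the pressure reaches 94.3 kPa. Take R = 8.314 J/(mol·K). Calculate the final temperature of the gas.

Adiabatic: T₂/T₁ = (P₂/P₁)^((γ−1)/γ) ⇒ T₂ = 392×(0.344)^0.225 = 308 K; V₂ = 57.4 L.

308 K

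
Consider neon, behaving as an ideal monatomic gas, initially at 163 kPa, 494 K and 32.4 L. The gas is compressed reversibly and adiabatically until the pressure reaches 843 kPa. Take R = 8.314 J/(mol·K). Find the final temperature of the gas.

953 K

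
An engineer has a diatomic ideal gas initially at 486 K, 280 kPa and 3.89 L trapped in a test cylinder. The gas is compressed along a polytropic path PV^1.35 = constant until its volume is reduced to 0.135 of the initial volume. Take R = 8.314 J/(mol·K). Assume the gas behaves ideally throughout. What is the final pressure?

4180 kPa

Polytropic n=1.35: T₂ = T₁(V₁/V₂)^(n−1) = 486×(7.41)^0.35 = 980 K; P₂ = P₁(V₁/V₂)^n = 4180 kPa.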